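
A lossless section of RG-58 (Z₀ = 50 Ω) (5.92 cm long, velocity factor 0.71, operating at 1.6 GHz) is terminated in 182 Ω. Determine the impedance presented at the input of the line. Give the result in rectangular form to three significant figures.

λ = v/f = 0.71·c / 1.6 GHz = 0.133 m
βl = 2π·l/λ = 2π × 0.445 = 160°
tan(βl) = tan(160°) = -0.362
Z_in = Z_0·(Z_L + jZ_0·tanβl)/(Z_0 + jZ_L·tanβl)
     = 50·(182 − j18.1)/(50 − j65.9)

Z_in ≈ 75.2 + j81 Ω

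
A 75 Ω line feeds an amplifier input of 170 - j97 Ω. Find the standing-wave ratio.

Γ = (Z_L − Z_0)/(Z_L + Z_0) = (95 − j97)/(245 − j97)
|Γ| = 136/264 = 0.515
VSWR = (1 + |Γ|)/(1 − |Γ|) = 1.52/0.485

VSWR ≈ 3.13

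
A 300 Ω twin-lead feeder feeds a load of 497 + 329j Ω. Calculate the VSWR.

Γ = (Z_L − Z_0)/(Z_L + Z_0) = (197 + j329)/(797 + j329)
|Γ| = 383/862 = 0.445
VSWR = (1 + |Γ|)/(1 − |Γ|) = 1.44/0.555

VSWR ≈ 2.6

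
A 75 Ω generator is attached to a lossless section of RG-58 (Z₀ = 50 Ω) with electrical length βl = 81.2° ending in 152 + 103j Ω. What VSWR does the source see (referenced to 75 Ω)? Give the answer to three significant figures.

VSWR ≈ 6.47

tan(βl) = 6.46
Z_in = Z_0·(Z_L + jZ_0·tanβl)/(Z_0 + jZ_L·tanβl) = 12.1 − j15.3 Ω
Γ_s = (Z_in − Z_s)/(Z_in + Z_s) = (-62.9 − j15.3)/(87.1 − j15.3), |Γ_s| = 0.732
VSWR = (1 + |Γ_s|)/(1 − |Γ_s|)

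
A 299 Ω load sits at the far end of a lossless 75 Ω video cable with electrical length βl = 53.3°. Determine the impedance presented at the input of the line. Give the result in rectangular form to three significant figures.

Z_in ≈ 28.3 − j50.6 Ω

tan(βl) = tan(53.3°) = 1.34
Z_in = Z_0·(Z_L + jZ_0·tanβl)/(Z_0 + jZ_L·tanβl)
     = 75·(299 + j101)/(75 + j401)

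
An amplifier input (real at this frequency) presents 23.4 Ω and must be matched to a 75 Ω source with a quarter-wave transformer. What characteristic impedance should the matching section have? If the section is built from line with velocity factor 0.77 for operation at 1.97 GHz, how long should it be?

Z_qwt ≈ 41.9 Ω; length ≈ 2.93 cm

Z_qwt = √(Z_0·R_L) = √(75 × 23.4) = √1755
λ = 0.77·c/f = 0.117 m, so l = λ/4 = 0.0293 m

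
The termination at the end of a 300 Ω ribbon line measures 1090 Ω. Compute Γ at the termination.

Γ = 0.568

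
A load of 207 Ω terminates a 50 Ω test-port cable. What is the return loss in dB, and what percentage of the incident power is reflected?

Γ = (207 − 50)/(207 + 50) = 0.611
RL = −20·log₁₀(0.611) = 4.28 dB
P_refl/P_inc = |Γ|² = 0.373

RL ≈ 4.28 dB; 37.3% of incident power reflected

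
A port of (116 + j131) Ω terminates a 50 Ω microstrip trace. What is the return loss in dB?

Γ = (66 + j131)/(166 + j131), |Γ| = 0.694
RL = −20·log₁₀|Γ| = −20·log₁₀(0.694)

RL ≈ 3.18 dB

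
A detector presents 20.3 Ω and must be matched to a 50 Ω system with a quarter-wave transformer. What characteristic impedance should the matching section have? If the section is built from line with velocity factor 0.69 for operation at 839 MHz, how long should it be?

Z_qwt ≈ 31.9 Ω; length ≈ 6.17 cm

Z_qwt = √(Z_0·R_L) = √(50 × 20.3) = √1015
λ = 0.69·c/f = 0.247 m, so l = λ/4 = 0.0617 m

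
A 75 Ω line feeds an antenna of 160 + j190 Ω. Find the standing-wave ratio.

VSWR ≈ 5.43

Γ = (Z_L − Z_0)/(Z_L + Z_0) = (85 + j190)/(235 + j190)
|Γ| = 208/302 = 0.689
VSWR = (1 + |Γ|)/(1 − |Γ|) = 1.69/0.311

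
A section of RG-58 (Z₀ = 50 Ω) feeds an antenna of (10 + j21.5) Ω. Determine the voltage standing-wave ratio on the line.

Γ = (Z_L − Z_0)/(Z_L + Z_0) = (-40 + j21.5)/(60 + j21.5)
|Γ| = 45.4/63.7 = 0.713
VSWR = (1 + |Γ|)/(1 − |Γ|) = 1.71/0.287

VSWR ≈ 5.96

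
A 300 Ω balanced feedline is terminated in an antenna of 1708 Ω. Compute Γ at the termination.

Γ = 0.701

Γ = (Z_L − Z_0)/(Z_L + Z_0) = (1708 − 300)/(1708 + 300) = 1408/2008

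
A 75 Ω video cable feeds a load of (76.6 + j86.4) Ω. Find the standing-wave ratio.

VSWR ≈ 2.96

Γ = (Z_L − Z_0)/(Z_L + Z_0) = (1.6 + j86.4)/(151.6 + j86.4)
|Γ| = 86.4/174 = 0.495
VSWR = (1 + |Γ|)/(1 − |Γ|) = 1.5/0.505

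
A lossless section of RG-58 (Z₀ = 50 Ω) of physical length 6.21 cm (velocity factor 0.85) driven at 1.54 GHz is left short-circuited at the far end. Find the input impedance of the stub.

λ = v/f = 0.85·c / 1.54 GHz = 0.166 m
βl = 2π·l/λ = 2π × 0.375 = 135°
tan(βl) = -1
For a short-circuited stub, Z_in = jZ_0·tan(βl)

Z_in ≈ −j50 Ω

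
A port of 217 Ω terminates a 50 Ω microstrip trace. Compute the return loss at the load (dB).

RL ≈ 4.08 dB

Γ = (217 − 50)/(217 + 50) = 0.625
RL = −20·log₁₀|Γ| = −20·log₁₀(0.625)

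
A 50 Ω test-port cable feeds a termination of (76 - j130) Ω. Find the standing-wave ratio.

VSWR ≈ 6.47

Γ = (Z_L − Z_0)/(Z_L + Z_0) = (26 − j130)/(126 − j130)
|Γ| = 133/181 = 0.732
VSWR = (1 + |Γ|)/(1 − |Γ|) = 1.73/0.268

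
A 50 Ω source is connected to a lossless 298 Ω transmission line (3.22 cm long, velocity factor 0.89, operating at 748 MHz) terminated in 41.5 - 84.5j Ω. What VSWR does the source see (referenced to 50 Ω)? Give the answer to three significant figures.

VSWR ≈ 5.4

λ = v/f = 0.89·c / 748 MHz = 0.357 m
βl = 2π·l/λ = 2π × 0.0902 = 32.5°
tan(βl) = 0.636
Z_in = Z_0·(Z_L + jZ_0·tanβl)/(Z_0 + jZ_L·tanβl) = 41.6 + j86 Ω
Γ_s = (Z_in − Z_s)/(Z_in + Z_s) = (-8.39 + j86)/(91.6 + j86), |Γ_s| = 0.688
VSWR = (1 + |Γ_s|)/(1 − |Γ_s|)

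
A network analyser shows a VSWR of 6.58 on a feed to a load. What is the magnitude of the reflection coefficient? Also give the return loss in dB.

|Γ| ≈ 0.736; return loss ≈ 2.66 dB

|Γ| = (S − 1)/(S + 1) = (6.58 − 1)/(6.58 + 1) = 5.58/7.58
RL = −20·log₁₀|Γ| = −20·log₁₀(0.736)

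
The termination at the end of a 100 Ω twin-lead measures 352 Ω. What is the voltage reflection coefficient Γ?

Γ = 0.558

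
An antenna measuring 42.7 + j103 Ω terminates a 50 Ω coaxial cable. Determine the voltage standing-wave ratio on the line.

Γ = (Z_L − Z_0)/(Z_L + Z_0) = (-7.3 + j103)/(92.7 + j103)
|Γ| = 103/139 = 0.745
VSWR = (1 + |Γ|)/(1 − |Γ|) = 1.75/0.255

VSWR ≈ 6.85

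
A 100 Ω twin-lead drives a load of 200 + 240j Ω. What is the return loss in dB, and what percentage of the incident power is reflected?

Γ = (100 + j240)/(300 + j240), |Γ| = 0.677
RL = −20·log₁₀(0.677) = 3.39 dB
P_refl/P_inc = |Γ|² = 0.458

RL ≈ 3.39 dB; 45.8% of incident power reflected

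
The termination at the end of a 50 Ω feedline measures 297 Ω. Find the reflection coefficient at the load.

Γ = 0.712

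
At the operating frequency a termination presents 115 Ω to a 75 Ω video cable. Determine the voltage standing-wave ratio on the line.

For a purely resistive load, VSWR = R_L/Z_0 or Z_0/R_L (whichever > 1) = 115/75

VSWR ≈ 1.53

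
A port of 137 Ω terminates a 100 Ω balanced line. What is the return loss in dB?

Γ = (137 − 100)/(137 + 100) = 0.156
RL = −20·log₁₀|Γ| = −20·log₁₀(0.156)

RL ≈ 16.1 dB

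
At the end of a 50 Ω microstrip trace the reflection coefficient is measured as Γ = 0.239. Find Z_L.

Z_L = Z_0·(1 + Γ)/(1 − Γ) = 50·(1.24)/(0.761)

Z_L ≈ 81.4 Ω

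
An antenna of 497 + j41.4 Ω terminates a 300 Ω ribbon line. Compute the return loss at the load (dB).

Γ = (197 + j41.4)/(797 + j41.4), |Γ| = 0.252
RL = −20·log₁₀|Γ| = −20·log₁₀(0.252)

RL ≈ 12 dB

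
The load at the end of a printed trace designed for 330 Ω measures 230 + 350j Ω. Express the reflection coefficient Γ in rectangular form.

Γ ≈ 0.152 + j0.53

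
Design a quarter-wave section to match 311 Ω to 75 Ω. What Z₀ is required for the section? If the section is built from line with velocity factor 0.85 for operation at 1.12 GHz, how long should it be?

Z_qwt = √(Z_0·R_L) = √(75 × 311) = √23320
λ = 0.85·c/f = 0.228 m, so l = λ/4 = 0.0569 m

Z_qwt ≈ 153 Ω; length ≈ 5.69 cm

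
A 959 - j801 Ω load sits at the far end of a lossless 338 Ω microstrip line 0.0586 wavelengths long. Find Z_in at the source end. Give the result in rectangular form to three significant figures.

βl = 2π × 0.0586 = 21.1°
tan(βl) = tan(21.1°) = 0.386
Z_in = Z_0·(Z_L + jZ_0·tanβl)/(Z_0 + jZ_L·tanβl)
     = 338·(959 − j671)/(647 + j370)

Z_in ≈ 227 − j480 Ω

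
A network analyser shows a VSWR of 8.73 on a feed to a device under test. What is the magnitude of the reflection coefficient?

|Γ| ≈ 0.794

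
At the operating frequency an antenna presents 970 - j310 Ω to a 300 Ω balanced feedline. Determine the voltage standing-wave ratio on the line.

Γ = (Z_L − Z_0)/(Z_L + Z_0) = (670 − j310)/(1270 − j310)
|Γ| = 738/1310 = 0.565
VSWR = (1 + |Γ|)/(1 − |Γ|) = 1.56/0.435

VSWR ≈ 3.59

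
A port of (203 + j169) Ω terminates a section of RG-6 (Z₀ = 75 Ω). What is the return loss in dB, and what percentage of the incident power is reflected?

RL ≈ 3.72 dB; 42.5% of incident power reflected

Γ = (128 + j169)/(278 + j169), |Γ| = 0.652
RL = −20·log₁₀(0.652) = 3.72 dB
P_refl/P_inc = |Γ|² = 0.425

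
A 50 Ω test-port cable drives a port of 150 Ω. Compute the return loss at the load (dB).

RL ≈ 6.02 dB

Γ = (150 − 50)/(150 + 50) = 0.5
RL = −20·log₁₀|Γ| = −20·log₁₀(0.5)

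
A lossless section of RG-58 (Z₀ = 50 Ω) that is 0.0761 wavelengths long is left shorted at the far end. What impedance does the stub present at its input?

Z_in ≈ +j25.9 Ω

βl = 2π × 0.0761 = 27.4°
tan(βl) = 0.518
For a shorted stub, Z_in = jZ_0·tan(βl)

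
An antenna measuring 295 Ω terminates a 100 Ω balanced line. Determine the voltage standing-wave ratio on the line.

VSWR ≈ 2.95

For a purely resistive load, VSWR = R_L/Z_0 or Z_0/R_L (whichever > 1) = 295/100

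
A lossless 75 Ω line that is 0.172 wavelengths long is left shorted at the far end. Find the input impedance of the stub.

βl = 2π × 0.172 = 61.9°
tan(βl) = 1.87
For a shorted stub, Z_in = jZ_0·tan(βl)

Z_in ≈ +j141 Ω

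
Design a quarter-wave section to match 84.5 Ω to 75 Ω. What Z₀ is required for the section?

Z_qwt = √(Z_0·R_L) = √(75 × 84.5) = √6338

Z_qwt ≈ 79.6 Ω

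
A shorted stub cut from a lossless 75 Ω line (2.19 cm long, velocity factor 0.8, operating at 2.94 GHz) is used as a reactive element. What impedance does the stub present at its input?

Z_in ≈ −j650 Ω

λ = v/f = 0.8·c / 2.94 GHz = 0.0816 m
βl = 2π·l/λ = 2π × 0.268 = 96.6°
tan(βl) = -8.67
For a shorted stub, Z_in = jZ_0·tan(βl)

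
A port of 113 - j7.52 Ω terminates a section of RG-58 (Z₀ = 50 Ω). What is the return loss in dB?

RL ≈ 8.2 dB

Γ = (63 − j7.52)/(163 − j7.52), |Γ| = 0.389
RL = −20·log₁₀|Γ| = −20·log₁₀(0.389)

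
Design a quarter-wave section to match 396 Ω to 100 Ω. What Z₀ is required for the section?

Z_qwt = √(Z_0·R_L) = √(100 × 396) = √39600

Z_qwt ≈ 199 Ω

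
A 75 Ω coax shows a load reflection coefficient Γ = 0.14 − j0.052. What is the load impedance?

Z_L ≈ 98.8 − j10.5 Ω

Z_L = Z_0·(1 + Γ)/(1 − Γ) = 75·(1.14 − j0.052)/(0.86 + j0.052)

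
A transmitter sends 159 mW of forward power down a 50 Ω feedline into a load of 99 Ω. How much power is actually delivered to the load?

Γ = (99 − 50)/(99 + 50) = 0.329
|Γ|² = 0.108
P_refl = |Γ|²·P_inc = 17.2 mW, P_del = (1 − |Γ|²)·P_inc = 142 mW

P_delivered ≈ 142 mW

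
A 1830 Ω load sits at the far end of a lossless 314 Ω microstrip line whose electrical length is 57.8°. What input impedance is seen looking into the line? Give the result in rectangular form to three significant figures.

Z_in ≈ 74.4 − j190 Ω

tan(βl) = tan(57.8°) = 1.59
Z_in = Z_0·(Z_L + jZ_0·tanβl)/(Z_0 + jZ_L·tanβl)
     = 314·(1830 + j499)/(314 + j2910)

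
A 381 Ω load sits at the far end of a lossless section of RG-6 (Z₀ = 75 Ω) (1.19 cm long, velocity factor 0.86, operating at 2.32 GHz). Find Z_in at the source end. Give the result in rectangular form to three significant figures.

Z_in ≈ 35.9 − j85.3 Ω

λ = v/f = 0.86·c / 2.32 GHz = 0.111 m
βl = 2π·l/λ = 2π × 0.107 = 38.5°
tan(βl) = tan(38.5°) = 0.796
Z_in = Z_0·(Z_L + jZ_0·tanβl)/(Z_0 + jZ_L·tanβl)
     = 75·(381 + j59.7)/(75 + j303)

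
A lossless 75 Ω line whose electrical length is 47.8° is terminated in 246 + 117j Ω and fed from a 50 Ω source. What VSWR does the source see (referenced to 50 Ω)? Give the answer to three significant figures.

tan(βl) = 1.1
Z_in = Z_0·(Z_L + jZ_0·tanβl)/(Z_0 + jZ_L·tanβl) = 40.1 − j76 Ω
Γ_s = (Z_in − Z_s)/(Z_in + Z_s) = (-9.92 − j76)/(90.1 − j76), |Γ_s| = 0.65
VSWR = (1 + |Γ_s|)/(1 − |Γ_s|)

VSWR ≈ 4.72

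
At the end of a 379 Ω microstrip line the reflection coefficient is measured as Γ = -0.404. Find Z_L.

Z_L = Z_0·(1 + Γ)/(1 − Γ) = 379·(0.596)/(1.4)

Z_L ≈ 161 Ω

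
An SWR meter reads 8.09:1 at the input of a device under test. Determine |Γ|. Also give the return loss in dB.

|Γ| ≈ 0.78; return loss ≈ 2.16 dB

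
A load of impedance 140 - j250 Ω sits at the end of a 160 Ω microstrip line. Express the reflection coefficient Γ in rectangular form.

Γ ≈ 0.37 − j0.525

Γ = (Z_L − Z_0)/(Z_L + Z_0) = (-20 − j250)/(300 − j250)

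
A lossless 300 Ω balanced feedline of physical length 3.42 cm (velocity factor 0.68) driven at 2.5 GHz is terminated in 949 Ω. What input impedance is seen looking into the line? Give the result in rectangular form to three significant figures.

Z_in ≈ 303 + j367 Ω

λ = v/f = 0.68·c / 2.5 GHz = 0.0816 m
βl = 2π·l/λ = 2π × 0.419 = 151°
tan(βl) = tan(151°) = -0.557
Z_in = Z_0·(Z_L + jZ_0·tanβl)/(Z_0 + jZ_L·tanβl)
     = 300·(949 − j167)/(300 − j529)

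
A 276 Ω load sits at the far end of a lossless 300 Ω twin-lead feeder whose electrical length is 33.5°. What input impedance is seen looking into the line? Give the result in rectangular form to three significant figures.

Z_in ≈ 290 + j22.2 Ω

tan(βl) = tan(33.5°) = 0.662
Z_in = Z_0·(Z_L + jZ_0·tanβl)/(Z_0 + jZ_L·tanβl)
     = 300·(276 + j199)/(300 + j183)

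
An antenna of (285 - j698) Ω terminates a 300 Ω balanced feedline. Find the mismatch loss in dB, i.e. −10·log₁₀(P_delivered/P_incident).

mismatch loss ≈ 3.85 dB

Γ = (-15 − j698)/(585 − j698), |Γ| = 0.767
|Γ|² = 0.588, so P_del/P_inc = 1 − |Γ|² = 0.412
ML = −10·log₁₀(1 − |Γ|²)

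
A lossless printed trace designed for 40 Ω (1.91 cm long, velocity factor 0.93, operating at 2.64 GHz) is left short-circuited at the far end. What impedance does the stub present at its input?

Z_in ≈ +j86 Ω

λ = v/f = 0.93·c / 2.64 GHz = 0.106 m
βl = 2π·l/λ = 2π × 0.181 = 65.1°
tan(βl) = 2.15
For a short-circuited stub, Z_in = jZ_0·tan(βl)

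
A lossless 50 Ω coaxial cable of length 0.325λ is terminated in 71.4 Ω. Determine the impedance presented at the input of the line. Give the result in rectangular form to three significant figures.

Z_in ≈ 39.1 + j11.5 Ω

βl = 2π × 0.325 = 117°
tan(βl) = tan(117°) = -1.96
Z_in = Z_0·(Z_L + jZ_0·tanβl)/(Z_0 + jZ_L·tanβl)
     = 50·(71.4 − j98.1)/(50 − j140)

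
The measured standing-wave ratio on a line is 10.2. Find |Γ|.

|Γ| ≈ 0.821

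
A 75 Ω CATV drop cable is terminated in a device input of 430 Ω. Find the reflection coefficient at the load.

Γ = 0.703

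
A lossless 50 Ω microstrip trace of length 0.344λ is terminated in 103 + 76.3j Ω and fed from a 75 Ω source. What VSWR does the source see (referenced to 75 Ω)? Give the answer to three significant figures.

VSWR ≈ 4.77

βl = 2π × 0.344 = 124°
tan(βl) = -1.49
Z_in = Z_0·(Z_L + jZ_0·tanβl)/(Z_0 + jZ_L·tanβl) = 16.5 + j16 Ω
Γ_s = (Z_in − Z_s)/(Z_in + Z_s) = (-58.5 + j16)/(91.5 + j16), |Γ_s| = 0.653
VSWR = (1 + |Γ_s|)/(1 − |Γ_s|)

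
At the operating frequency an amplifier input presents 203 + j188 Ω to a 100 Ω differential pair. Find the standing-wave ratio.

Γ = (Z_L − Z_0)/(Z_L + Z_0) = (103 + j188)/(303 + j188)
|Γ| = 214/357 = 0.601
VSWR = (1 + |Γ|)/(1 − |Γ|) = 1.6/0.399

VSWR ≈ 4.01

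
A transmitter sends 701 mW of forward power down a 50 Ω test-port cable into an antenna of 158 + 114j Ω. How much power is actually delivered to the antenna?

P_delivered ≈ 394 mW

|Γ| = |(108 + j114)/(208 + j114)| = 0.662
|Γ|² = 0.438
P_refl = |Γ|²·P_inc = 307 mW, P_del = (1 − |Γ|²)·P_inc = 394 mW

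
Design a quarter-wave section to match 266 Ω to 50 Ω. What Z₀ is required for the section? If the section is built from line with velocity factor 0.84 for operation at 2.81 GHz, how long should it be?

Z_qwt ≈ 115 Ω; length ≈ 2.24 cm

Z_qwt = √(Z_0·R_L) = √(50 × 266) = √13300
λ = 0.84·c/f = 0.0897 m, so l = λ/4 = 0.0224 m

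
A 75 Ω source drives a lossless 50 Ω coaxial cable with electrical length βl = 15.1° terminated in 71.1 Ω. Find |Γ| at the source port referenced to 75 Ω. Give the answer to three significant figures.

tan(βl) = 0.27
Z_in = Z_0·(Z_L + jZ_0·tanβl)/(Z_0 + jZ_L·tanβl) = 66.5 − j12 Ω
Γ_s = (Z_in − Z_s)/(Z_in + Z_s) = (-8.51 − j12)/(141 − j12), |Γ_s| = 0.104

|Γ| ≈ 0.104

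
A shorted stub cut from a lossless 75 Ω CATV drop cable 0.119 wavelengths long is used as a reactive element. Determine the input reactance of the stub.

βl = 2π × 0.119 = 42.8°
tan(βl) = 0.927
For a shorted stub, Z_in = jZ_0·tan(βl)

X_in ≈ 69.5 Ω (inductive)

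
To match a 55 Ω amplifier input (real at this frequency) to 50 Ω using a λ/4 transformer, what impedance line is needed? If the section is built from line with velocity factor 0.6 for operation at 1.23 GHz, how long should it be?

Z_qwt = √(Z_0·R_L) = √(50 × 55) = √2750
λ = 0.6·c/f = 0.146 m, so l = λ/4 = 0.0366 m

Z_qwt ≈ 52.4 Ω; length ≈ 3.66 cm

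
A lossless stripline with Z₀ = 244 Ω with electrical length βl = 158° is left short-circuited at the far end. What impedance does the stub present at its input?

tan(βl) = -0.404
For a short-circuited stub, Z_in = jZ_0·tan(βl)

Z_in ≈ −j98.6 Ω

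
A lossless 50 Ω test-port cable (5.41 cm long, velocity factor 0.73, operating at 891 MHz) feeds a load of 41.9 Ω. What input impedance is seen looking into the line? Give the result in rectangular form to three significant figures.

λ = v/f = 0.73·c / 891 MHz = 0.246 m
βl = 2π·l/λ = 2π × 0.22 = 79.2°
tan(βl) = tan(79.2°) = 5.26
Z_in = Z_0·(Z_L + jZ_0·tanβl)/(Z_0 + jZ_L·tanβl)
     = 50·(41.9 + j263)/(50 + j220)

Z_in ≈ 58.8 + j3.83 Ω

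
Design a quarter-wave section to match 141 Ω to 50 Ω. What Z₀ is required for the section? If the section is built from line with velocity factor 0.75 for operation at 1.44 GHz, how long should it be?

Z_qwt = √(Z_0·R_L) = √(50 × 141) = √7050
λ = 0.75·c/f = 0.156 m, so l = λ/4 = 0.0391 m

Z_qwt ≈ 84 Ω; length ≈ 3.91 cm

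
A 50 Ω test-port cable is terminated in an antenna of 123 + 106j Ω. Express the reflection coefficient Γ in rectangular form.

Γ ≈ 0.58 + j0.258

Γ = (Z_L − Z_0)/(Z_L + Z_0) = (73 + j106)/(173 + j106)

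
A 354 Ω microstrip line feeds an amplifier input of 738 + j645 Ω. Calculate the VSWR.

Γ = (Z_L − Z_0)/(Z_L + Z_0) = (384 + j645)/(1092 + j645)
|Γ| = 751/1270 = 0.592
VSWR = (1 + |Γ|)/(1 − |Γ|) = 1.59/0.408

VSWR ≈ 3.9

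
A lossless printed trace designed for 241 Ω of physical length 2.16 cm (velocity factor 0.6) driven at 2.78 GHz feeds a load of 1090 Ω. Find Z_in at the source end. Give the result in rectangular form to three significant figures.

Z_in ≈ 70 + j131 Ω

λ = v/f = 0.6·c / 2.78 GHz = 0.0647 m
βl = 2π·l/λ = 2π × 0.334 = 120°
tan(βl) = tan(120°) = -1.73
Z_in = Z_0·(Z_L + jZ_0·tanβl)/(Z_0 + jZ_L·tanβl)
     = 241·(1090 − j416)/(241 − j1880)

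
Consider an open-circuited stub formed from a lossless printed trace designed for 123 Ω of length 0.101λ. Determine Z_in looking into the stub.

Z_in ≈ −j167 Ω

βl = 2π × 0.101 = 36.4°
tan(βl) = 0.736
For an open-circuited stub, Z_in = −jZ_0·cot(βl) = −jZ_0/tan(βl)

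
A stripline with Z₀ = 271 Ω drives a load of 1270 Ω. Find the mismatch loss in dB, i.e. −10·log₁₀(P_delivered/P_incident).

Γ = (1270 − 271)/(1270 + 271) = 0.648
|Γ|² = 0.42, so P_del/P_inc = 1 − |Γ|² = 0.58
ML = −10·log₁₀(1 − |Γ|²)

mismatch loss ≈ 2.37 dB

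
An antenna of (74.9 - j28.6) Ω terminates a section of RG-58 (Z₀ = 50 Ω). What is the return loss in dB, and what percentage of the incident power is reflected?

RL ≈ 10.6 dB; 8.76% of incident power reflected

Γ = (24.9 − j28.6)/(124.9 − j28.6), |Γ| = 0.296
RL = −20·log₁₀(0.296) = 10.6 dB
P_refl/P_inc = |Γ|² = 0.0876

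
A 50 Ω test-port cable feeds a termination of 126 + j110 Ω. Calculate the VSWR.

Γ = (Z_L − Z_0)/(Z_L + Z_0) = (76 + j110)/(176 + j110)
|Γ| = 134/208 = 0.644
VSWR = (1 + |Γ|)/(1 − |Γ|) = 1.64/0.356

VSWR ≈ 4.62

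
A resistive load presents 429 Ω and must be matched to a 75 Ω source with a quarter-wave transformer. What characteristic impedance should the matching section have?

Z_qwt = √(Z_0·R_L) = √(75 × 429) = √32180

Z_qwt ≈ 179 Ω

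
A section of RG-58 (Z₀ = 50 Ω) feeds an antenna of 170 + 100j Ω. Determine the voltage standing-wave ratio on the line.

VSWR ≈ 4.66

Γ = (Z_L − Z_0)/(Z_L + Z_0) = (120 + j100)/(220 + j100)
|Γ| = 156/242 = 0.646
VSWR = (1 + |Γ|)/(1 − |Γ|) = 1.65/0.354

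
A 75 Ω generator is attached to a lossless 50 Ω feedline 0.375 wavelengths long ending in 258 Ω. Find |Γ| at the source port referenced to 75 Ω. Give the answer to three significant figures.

|Γ| ≈ 0.698

βl = 2π × 0.375 = 135°
tan(βl) = -1
Z_in = Z_0·(Z_L + jZ_0·tanβl)/(Z_0 + jZ_L·tanβl) = 18.7 + j46.4 Ω
Γ_s = (Z_in − Z_s)/(Z_in + Z_s) = (-56.3 + j46.4)/(93.7 + j46.4), |Γ_s| = 0.698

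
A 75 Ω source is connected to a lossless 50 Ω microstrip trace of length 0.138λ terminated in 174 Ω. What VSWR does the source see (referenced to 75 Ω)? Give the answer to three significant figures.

VSWR ≈ 4.05

βl = 2π × 0.138 = 49.7°
tan(βl) = 1.18
Z_in = Z_0·(Z_L + jZ_0·tanβl)/(Z_0 + jZ_L·tanβl) = 23.3 − j36.7 Ω
Γ_s = (Z_in − Z_s)/(Z_in + Z_s) = (-51.7 − j36.7)/(98.3 − j36.7), |Γ_s| = 0.604
VSWR = (1 + |Γ_s|)/(1 − |Γ_s|)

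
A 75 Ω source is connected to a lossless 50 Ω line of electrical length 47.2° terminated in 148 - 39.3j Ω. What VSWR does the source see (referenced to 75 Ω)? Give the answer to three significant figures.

tan(βl) = 1.08
Z_in = Z_0·(Z_L + jZ_0·tanβl)/(Z_0 + jZ_L·tanβl) = 23.5 − j32.7 Ω
Γ_s = (Z_in − Z_s)/(Z_in + Z_s) = (-51.5 − j32.7)/(98.5 − j32.7), |Γ_s| = 0.588
VSWR = (1 + |Γ_s|)/(1 − |Γ_s|)

VSWR ≈ 3.85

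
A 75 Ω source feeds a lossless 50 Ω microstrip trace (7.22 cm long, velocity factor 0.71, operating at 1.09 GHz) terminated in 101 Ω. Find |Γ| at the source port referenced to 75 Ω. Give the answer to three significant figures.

λ = v/f = 0.71·c / 1.09 GHz = 0.195 m
βl = 2π·l/λ = 2π × 0.369 = 133°
tan(βl) = -1.07
Z_in = Z_0·(Z_L + jZ_0·tanβl)/(Z_0 + jZ_L·tanβl) = 38.2 + j29 Ω
Γ_s = (Z_in − Z_s)/(Z_in + Z_s) = (-36.8 + j29)/(113 + j29), |Γ_s| = 0.401

|Γ| ≈ 0.401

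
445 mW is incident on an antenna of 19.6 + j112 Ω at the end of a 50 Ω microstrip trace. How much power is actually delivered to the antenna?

P_delivered ≈ 100 mW

|Γ| = |(-30.4 + j112)/(69.6 + j112)| = 0.88
|Γ|² = 0.775
P_refl = |Γ|²·P_inc = 345 mW, P_del = (1 − |Γ|²)·P_inc = 100 mW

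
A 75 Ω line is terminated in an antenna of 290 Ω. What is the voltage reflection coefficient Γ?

Γ = 0.589

Γ = (Z_L − Z_0)/(Z_L + Z_0) = (290 − 75)/(290 + 75) = 215/365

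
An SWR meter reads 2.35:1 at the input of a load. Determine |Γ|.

|Γ| ≈ 0.403

|Γ| = (S − 1)/(S + 1) = (2.35 − 1)/(2.35 + 1) = 1.35/3.35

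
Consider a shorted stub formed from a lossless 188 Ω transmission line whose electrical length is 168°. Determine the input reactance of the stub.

X_in ≈ -40 Ω (capacitive)

tan(βl) = -0.213
For a shorted stub, Z_in = jZ_0·tan(βl)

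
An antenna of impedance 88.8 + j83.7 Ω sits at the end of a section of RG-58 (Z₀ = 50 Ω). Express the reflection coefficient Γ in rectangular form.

Γ = (Z_L − Z_0)/(Z_L + Z_0) = (38.8 + j83.7)/(138.8 + j83.7)

Γ ≈ 0.472 + j0.319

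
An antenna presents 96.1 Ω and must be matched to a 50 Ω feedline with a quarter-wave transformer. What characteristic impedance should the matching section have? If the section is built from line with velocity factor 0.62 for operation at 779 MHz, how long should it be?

Z_qwt ≈ 69.3 Ω; length ≈ 5.97 cm

Z_qwt = √(Z_0·R_L) = √(50 × 96.1) = √4805
λ = 0.62·c/f = 0.239 m, so l = λ/4 = 0.0597 m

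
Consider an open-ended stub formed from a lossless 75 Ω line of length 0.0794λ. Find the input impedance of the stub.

βl = 2π × 0.0794 = 28.6°
tan(βl) = 0.545
For an open-ended stub, Z_in = −jZ_0·cot(βl) = −jZ_0/tan(βl)

Z_in ≈ −j138 Ω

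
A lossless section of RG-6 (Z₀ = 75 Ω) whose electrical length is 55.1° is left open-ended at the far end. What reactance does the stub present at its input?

tan(βl) = 1.43
For an open-ended stub, Z_in = −jZ_0·cot(βl) = −jZ_0/tan(βl)

X_in ≈ -52.3 Ω (capacitive)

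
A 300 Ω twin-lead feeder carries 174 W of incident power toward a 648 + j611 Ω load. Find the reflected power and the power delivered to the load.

P_reflected ≈ 67.6 W; P_delivered ≈ 106 W

|Γ| = |(348 + j611)/(948 + j611)| = 0.623
|Γ|² = 0.389
P_refl = |Γ|²·P_inc = 67.6 W, P_del = (1 − |Γ|²)·P_inc = 106 W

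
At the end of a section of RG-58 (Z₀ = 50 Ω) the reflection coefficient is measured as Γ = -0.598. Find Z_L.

Z_L = Z_0·(1 + Γ)/(1 − Γ) = 50·(0.402)/(1.6)

Z_L ≈ 12.6 Ω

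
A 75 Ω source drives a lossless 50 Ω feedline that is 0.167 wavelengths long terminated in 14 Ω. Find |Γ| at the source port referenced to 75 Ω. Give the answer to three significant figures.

|Γ| ≈ 0.52

βl = 2π × 0.167 = 60.1°
tan(βl) = 1.74
Z_in = Z_0·(Z_L + jZ_0·tanβl)/(Z_0 + jZ_L·tanβl) = 45.6 + j64.8 Ω
Γ_s = (Z_in − Z_s)/(Z_in + Z_s) = (-29.4 + j64.8)/(121 + j64.8), |Γ_s| = 0.52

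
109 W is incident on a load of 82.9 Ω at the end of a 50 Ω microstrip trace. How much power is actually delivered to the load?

P_delivered ≈ 102 W

Γ = (82.9 − 50)/(82.9 + 50) = 0.248
|Γ|² = 0.0613
P_refl = |Γ|²·P_inc = 6.68 W, P_del = (1 − |Γ|²)·P_inc = 102 W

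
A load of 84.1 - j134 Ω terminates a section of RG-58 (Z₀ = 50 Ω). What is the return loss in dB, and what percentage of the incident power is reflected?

RL ≈ 2.74 dB; 53.2% of incident power reflected

Γ = (34.1 − j134)/(134.1 − j134), |Γ| = 0.729
RL = −20·log₁₀(0.729) = 2.74 dB
P_refl/P_inc = |Γ|² = 0.532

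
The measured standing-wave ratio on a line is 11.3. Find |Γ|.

|Γ| = (S − 1)/(S + 1) = (11.3 − 1)/(11.3 + 1) = 10.3/12.3

|Γ| ≈ 0.837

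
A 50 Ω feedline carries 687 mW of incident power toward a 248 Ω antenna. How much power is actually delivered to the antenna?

Γ = (248 − 50)/(248 + 50) = 0.664
|Γ|² = 0.441
P_refl = |Γ|²·P_inc = 303 mW, P_del = (1 − |Γ|²)·P_inc = 384 mW

P_delivered ≈ 384 mW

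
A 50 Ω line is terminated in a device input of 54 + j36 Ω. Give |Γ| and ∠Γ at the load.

Γ ≈ 0.329 ∠ 64.6°

Γ = (Z_L − Z_0)/(Z_L + Z_0) = (4 + j36)/(104 + j36)
|Γ| = 36.2/110 = 0.329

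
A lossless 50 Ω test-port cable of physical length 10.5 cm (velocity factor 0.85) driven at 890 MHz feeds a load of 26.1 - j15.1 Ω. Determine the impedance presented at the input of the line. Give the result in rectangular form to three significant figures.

λ = v/f = 0.85·c / 890 MHz = 0.287 m
βl = 2π·l/λ = 2π × 0.366 = 132°
tan(βl) = tan(132°) = -1.11
Z_in = Z_0·(Z_L + jZ_0·tanβl)/(Z_0 + jZ_L·tanβl)
     = 50·(26.1 − j70.8)/(33.2 − j29.1)

Z_in ≈ 75.1 − j40.9 Ω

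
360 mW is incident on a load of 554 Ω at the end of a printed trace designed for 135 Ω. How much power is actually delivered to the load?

P_delivered ≈ 227 mW

Γ = (554 − 135)/(554 + 135) = 0.608
|Γ|² = 0.37
P_refl = |Γ|²·P_inc = 133 mW, P_del = (1 − |Γ|²)·P_inc = 227 mW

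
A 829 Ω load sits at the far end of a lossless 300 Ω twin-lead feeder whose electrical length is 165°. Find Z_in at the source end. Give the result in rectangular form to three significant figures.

Z_in ≈ 574 + j345 Ω

tan(βl) = tan(165°) = -0.268
Z_in = Z_0·(Z_L + jZ_0·tanβl)/(Z_0 + jZ_L·tanβl)
     = 300·(829 − j80.4)/(300 − j222)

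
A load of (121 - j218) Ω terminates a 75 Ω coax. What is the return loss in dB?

RL ≈ 2.38 dB

Γ = (46 − j218)/(196 − j218), |Γ| = 0.76
RL = −20·log₁₀|Γ| = −20·log₁₀(0.76)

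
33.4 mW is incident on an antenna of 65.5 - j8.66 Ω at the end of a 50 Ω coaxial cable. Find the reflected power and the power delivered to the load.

P_reflected ≈ 0.785 mW; P_delivered ≈ 32.6 mW

|Γ| = |(15.5 − j8.66)/(115.5 − j8.66)| = 0.153
|Γ|² = 0.0235
P_refl = |Γ|²·P_inc = 0.785 mW, P_del = (1 − |Γ|²)·P_inc = 32.6 mW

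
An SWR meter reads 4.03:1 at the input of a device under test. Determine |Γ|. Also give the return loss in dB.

|Γ| = (S − 1)/(S + 1) = (4.03 − 1)/(4.03 + 1) = 3.03/5.03
RL = −20·log₁₀|Γ| = −20·log₁₀(0.602)

|Γ| ≈ 0.602; return loss ≈ 4.4 dB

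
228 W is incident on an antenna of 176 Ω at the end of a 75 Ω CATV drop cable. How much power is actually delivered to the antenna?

Γ = (176 − 75)/(176 + 75) = 0.402
|Γ|² = 0.162
P_refl = |Γ|²·P_inc = 36.9 W, P_del = (1 − |Γ|²)·P_inc = 191 W

P_delivered ≈ 191 W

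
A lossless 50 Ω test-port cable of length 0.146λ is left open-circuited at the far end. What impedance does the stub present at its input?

Z_in ≈ −j38.3 Ω

βl = 2π × 0.146 = 52.6°
tan(βl) = 1.31
For an open-circuited stub, Z_in = −jZ_0·cot(βl) = −jZ_0/tan(βl)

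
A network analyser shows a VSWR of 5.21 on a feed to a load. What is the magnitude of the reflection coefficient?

|Γ| = (S − 1)/(S + 1) = (5.21 − 1)/(5.21 + 1) = 4.21/6.21

|Γ| ≈ 0.678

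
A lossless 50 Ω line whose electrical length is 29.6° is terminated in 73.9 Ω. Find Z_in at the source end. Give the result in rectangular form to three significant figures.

tan(βl) = tan(29.6°) = 0.568
Z_in = Z_0·(Z_L + jZ_0·tanβl)/(Z_0 + jZ_L·tanβl)
     = 50·(73.9 + j28.4)/(50 + j42)

Z_in ≈ 57.3 − j19.7 Ω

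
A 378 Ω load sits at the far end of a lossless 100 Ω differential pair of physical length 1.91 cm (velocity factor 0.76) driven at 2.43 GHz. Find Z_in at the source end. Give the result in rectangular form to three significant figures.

Z_in ≈ 28.7 − j27.8 Ω

λ = v/f = 0.76·c / 2.43 GHz = 0.0938 m
βl = 2π·l/λ = 2π × 0.204 = 73.3°
tan(βl) = tan(73.3°) = 3.33
Z_in = Z_0·(Z_L + jZ_0·tanβl)/(Z_0 + jZ_L·tanβl)
     = 100·(378 + j333)/(100 + j1260)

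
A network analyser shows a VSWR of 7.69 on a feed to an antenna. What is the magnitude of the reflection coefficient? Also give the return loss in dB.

|Γ| ≈ 0.77; return loss ≈ 2.27 dB

|Γ| = (S − 1)/(S + 1) = (7.69 − 1)/(7.69 + 1) = 6.69/8.69
RL = −20·log₁₀|Γ| = −20·log₁₀(0.77)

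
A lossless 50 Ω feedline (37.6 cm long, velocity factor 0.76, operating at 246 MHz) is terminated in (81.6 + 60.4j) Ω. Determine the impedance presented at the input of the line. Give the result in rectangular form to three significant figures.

λ = v/f = 0.76·c / 246 MHz = 0.927 m
βl = 2π·l/λ = 2π × 0.406 = 146°
tan(βl) = tan(146°) = -0.673
Z_in = Z_0·(Z_L + jZ_0·tanβl)/(Z_0 + jZ_L·tanβl)
     = 50·(81.6 + j26.7)/(90.7 − j54.9)

Z_in ≈ 26.4 + j30.7 Ω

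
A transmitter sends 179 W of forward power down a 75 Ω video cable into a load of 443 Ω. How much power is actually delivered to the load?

P_delivered ≈ 88.7 W

Γ = (443 − 75)/(443 + 75) = 0.71
|Γ|² = 0.505
P_refl = |Γ|²·P_inc = 90.3 W, P_del = (1 − |Γ|²)·P_inc = 88.7 W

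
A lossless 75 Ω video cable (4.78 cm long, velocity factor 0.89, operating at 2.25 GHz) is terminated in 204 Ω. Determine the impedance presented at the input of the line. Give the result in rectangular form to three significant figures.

λ = v/f = 0.89·c / 2.25 GHz = 0.119 m
βl = 2π·l/λ = 2π × 0.403 = 145°
tan(βl) = tan(145°) = -0.7
Z_in = Z_0·(Z_L + jZ_0·tanβl)/(Z_0 + jZ_L·tanβl)
     = 75·(204 − j52.5)/(75 − j143)

Z_in ≈ 65.7 + j72.6 Ω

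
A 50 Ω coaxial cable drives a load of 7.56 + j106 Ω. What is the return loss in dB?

Γ = (-42.44 + j106)/(57.56 + j106), |Γ| = 0.947
RL = −20·log₁₀|Γ| = −20·log₁₀(0.947)

RL ≈ 0.477 dB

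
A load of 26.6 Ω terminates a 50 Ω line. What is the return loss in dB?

RL ≈ 10.3 dB

Γ = (26.6 − 50)/(26.6 + 50) = -0.305
RL = −20·log₁₀|Γ| = −20·log₁₀(0.305)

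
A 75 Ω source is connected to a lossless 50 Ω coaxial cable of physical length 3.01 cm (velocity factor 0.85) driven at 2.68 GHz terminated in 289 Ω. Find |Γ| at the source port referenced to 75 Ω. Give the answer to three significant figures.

|Γ| ≈ 0.775

λ = v/f = 0.85·c / 2.68 GHz = 0.0951 m
βl = 2π·l/λ = 2π × 0.316 = 114°
tan(βl) = -2.26
Z_in = Z_0·(Z_L + jZ_0·tanβl)/(Z_0 + jZ_L·tanβl) = 10.3 + j21.4 Ω
Γ_s = (Z_in − Z_s)/(Z_in + Z_s) = (-64.7 + j21.4)/(85.3 + j21.4), |Γ_s| = 0.775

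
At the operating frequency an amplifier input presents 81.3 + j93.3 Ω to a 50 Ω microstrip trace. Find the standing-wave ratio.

VSWR ≈ 4.14

Γ = (Z_L − Z_0)/(Z_L + Z_0) = (31.3 + j93.3)/(131.3 + j93.3)
|Γ| = 98.4/161 = 0.611
VSWR = (1 + |Γ|)/(1 − |Γ|) = 1.61/0.389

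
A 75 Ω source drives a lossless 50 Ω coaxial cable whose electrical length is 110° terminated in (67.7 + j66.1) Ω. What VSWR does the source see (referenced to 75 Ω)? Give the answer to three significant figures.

tan(βl) = -2.75
Z_in = Z_0·(Z_L + jZ_0·tanβl)/(Z_0 + jZ_L·tanβl) = 16.4 − j2.22 Ω
Γ_s = (Z_in − Z_s)/(Z_in + Z_s) = (-58.6 − j2.22)/(91.4 − j2.22), |Γ_s| = 0.641
VSWR = (1 + |Γ_s|)/(1 − |Γ_s|)

VSWR ≈ 4.58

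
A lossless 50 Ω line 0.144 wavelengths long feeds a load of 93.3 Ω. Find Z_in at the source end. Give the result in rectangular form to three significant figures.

Z_in ≈ 36.8 − j23.8 Ω

βl = 2π × 0.144 = 51.8°
tan(βl) = tan(51.8°) = 1.27
Z_in = Z_0·(Z_L + jZ_0·tanβl)/(Z_0 + jZ_L·tanβl)
     = 50·(93.3 + j63.6)/(50 + j119)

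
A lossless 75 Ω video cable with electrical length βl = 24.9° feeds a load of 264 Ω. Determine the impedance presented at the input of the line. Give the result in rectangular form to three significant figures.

tan(βl) = tan(24.9°) = 0.464
Z_in = Z_0·(Z_L + jZ_0·tanβl)/(Z_0 + jZ_L·tanβl)
     = 75·(264 + j34.8)/(75 + j123)

Z_in ≈ 87.4 − j108 Ω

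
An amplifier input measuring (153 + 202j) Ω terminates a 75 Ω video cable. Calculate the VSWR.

VSWR ≈ 5.92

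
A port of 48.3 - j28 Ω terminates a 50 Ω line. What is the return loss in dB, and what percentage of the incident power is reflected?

Γ = (-1.7 − j28)/(98.3 − j28), |Γ| = 0.274
RL = −20·log₁₀(0.274) = 11.2 dB
P_refl/P_inc = |Γ|² = 0.0753

RL ≈ 11.2 dB; 7.53% of incident power reflected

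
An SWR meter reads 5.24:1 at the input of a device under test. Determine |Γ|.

|Γ| = (S − 1)/(S + 1) = (5.24 − 1)/(5.24 + 1) = 4.24/6.24

|Γ| ≈ 0.679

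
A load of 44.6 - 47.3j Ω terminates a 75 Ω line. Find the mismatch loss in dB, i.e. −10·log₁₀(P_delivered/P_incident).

mismatch loss ≈ 0.921 dB

Γ = (-30.4 − j47.3)/(119.6 − j47.3), |Γ| = 0.437
|Γ|² = 0.191, so P_del/P_inc = 1 − |Γ|² = 0.809
ML = −10·log₁₀(1 − |Γ|²)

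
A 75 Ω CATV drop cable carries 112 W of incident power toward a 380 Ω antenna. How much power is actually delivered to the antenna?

P_delivered ≈ 61.7 W

Γ = (380 − 75)/(380 + 75) = 0.67
|Γ|² = 0.449
P_refl = |Γ|²·P_inc = 50.3 W, P_del = (1 − |Γ|²)·P_inc = 61.7 W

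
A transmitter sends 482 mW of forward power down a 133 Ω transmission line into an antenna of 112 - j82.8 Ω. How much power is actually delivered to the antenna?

P_delivered ≈ 429 mW

|Γ| = |(-21 − j82.8)/(245 − j82.8)| = 0.33
|Γ|² = 0.109
P_refl = |Γ|²·P_inc = 52.6 mW, P_del = (1 − |Γ|²)·P_inc = 429 mW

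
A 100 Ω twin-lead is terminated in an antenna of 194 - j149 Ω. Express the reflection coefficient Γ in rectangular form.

Γ = (Z_L − Z_0)/(Z_L + Z_0) = (94 − j149)/(294 − j149)

Γ ≈ 0.459 − j0.274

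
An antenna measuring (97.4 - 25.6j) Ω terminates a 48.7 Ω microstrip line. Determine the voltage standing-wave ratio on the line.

VSWR ≈ 2.18

Γ = (Z_L − Z_0)/(Z_L + Z_0) = (48.7 − j25.6)/(146.1 − j25.6)
|Γ| = 55/148 = 0.371
VSWR = (1 + |Γ|)/(1 − |Γ|) = 1.37/0.629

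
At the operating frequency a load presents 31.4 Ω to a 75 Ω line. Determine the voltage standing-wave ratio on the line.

VSWR ≈ 2.39

Γ = (31.4 − 75)/(31.4 + 75) = -0.41
VSWR = (1 + 0.41)/(1 − 0.41)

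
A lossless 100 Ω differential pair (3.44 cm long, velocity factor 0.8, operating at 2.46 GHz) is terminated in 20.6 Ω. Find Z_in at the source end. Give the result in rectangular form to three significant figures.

λ = v/f = 0.8·c / 2.46 GHz = 0.0976 m
βl = 2π·l/λ = 2π × 0.353 = 127°
tan(βl) = tan(127°) = -1.33
Z_in = Z_0·(Z_L + jZ_0·tanβl)/(Z_0 + jZ_L·tanβl)
     = 100·(20.6 − j133)/(100 − j27.4)

Z_in ≈ 53.1 − j118 Ω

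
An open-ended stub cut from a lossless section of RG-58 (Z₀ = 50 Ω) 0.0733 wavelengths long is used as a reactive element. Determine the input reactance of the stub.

X_in ≈ -101 Ω (capacitive)

βl = 2π × 0.0733 = 26.4°
tan(βl) = 0.496
For an open-ended stub, Z_in = −jZ_0·cot(βl) = −jZ_0/tan(βl)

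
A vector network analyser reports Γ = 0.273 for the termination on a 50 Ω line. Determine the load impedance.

Z_L ≈ 87.6 Ω

Z_L = Z_0·(1 + Γ)/(1 − Γ) = 50·(1.27)/(0.727)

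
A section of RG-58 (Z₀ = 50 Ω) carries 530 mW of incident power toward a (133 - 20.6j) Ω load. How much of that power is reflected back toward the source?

|Γ| = |(83 − j20.6)/(183 − j20.6)| = 0.464
|Γ|² = 0.216
P_refl = |Γ|²·P_inc = 114 mW, P_del = (1 − |Γ|²)·P_inc = 416 mW

P_reflected ≈ 114 mW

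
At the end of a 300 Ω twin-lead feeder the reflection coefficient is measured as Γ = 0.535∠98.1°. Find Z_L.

Z_L = Z_0·(1 + Γ)/(1 − Γ) = 300·(0.925 + j0.53)/(1.08 − j0.53)

Z_L ≈ 149 + j221 Ω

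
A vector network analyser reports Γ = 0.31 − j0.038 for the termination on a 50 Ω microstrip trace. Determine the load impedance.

Z_L ≈ 94.5 − j7.96 Ω

Z_L = Z_0·(1 + Γ)/(1 − Γ) = 50·(1.31 − j0.038)/(0.69 + j0.038)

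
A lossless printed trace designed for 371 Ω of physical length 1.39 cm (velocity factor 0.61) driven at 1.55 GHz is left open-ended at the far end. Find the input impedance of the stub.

Z_in ≈ −j407 Ω

λ = v/f = 0.61·c / 1.55 GHz = 0.118 m
βl = 2π·l/λ = 2π × 0.118 = 42.4°
tan(βl) = 0.913
For an open-ended stub, Z_in = −jZ_0·cot(βl) = −jZ_0/tan(βl)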